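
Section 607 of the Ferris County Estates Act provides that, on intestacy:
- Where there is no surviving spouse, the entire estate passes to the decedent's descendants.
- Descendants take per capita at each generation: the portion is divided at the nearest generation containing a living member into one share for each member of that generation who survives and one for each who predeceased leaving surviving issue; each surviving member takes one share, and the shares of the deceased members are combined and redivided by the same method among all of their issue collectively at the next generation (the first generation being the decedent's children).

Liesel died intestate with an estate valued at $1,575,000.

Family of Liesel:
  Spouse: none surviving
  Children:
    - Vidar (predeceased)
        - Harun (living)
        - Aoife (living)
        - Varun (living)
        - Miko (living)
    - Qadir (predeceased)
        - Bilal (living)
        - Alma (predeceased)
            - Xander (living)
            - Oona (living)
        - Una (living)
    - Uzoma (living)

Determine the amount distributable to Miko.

The entire $1,575,000 passes to the descendants.
That amount ($1,575,000) is divided at the children's generation into 3 shares of $525,000. Uzoma takes $525,000. The 2 shares of the deceased (Vidar and Qadir) are combined into a pool of $1,050,000.
That pool ($1,050,000) is divided at the grandchildren's generation into 7 shares of $150,000. Harun, Aoife, Varun, Miko, Bilal, and Una each take $150,000. The remaining share for the deceased Alma ($150,000) is carried to the next generation.
That pool ($150,000) is divided at the great-grandchildren's generation equally among Xander and Oona: $75,000 each.

Miko receives $150,000.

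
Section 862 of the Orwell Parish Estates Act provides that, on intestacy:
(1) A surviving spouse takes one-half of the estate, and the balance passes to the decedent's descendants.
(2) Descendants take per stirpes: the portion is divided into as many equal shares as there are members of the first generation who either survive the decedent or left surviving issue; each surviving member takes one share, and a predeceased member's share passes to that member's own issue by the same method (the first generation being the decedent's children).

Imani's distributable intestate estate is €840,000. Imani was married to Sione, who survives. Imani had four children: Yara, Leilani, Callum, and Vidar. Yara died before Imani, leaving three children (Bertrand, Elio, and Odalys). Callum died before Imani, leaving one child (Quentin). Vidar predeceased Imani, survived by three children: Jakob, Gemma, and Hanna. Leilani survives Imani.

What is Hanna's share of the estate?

Hanna receives €35,000.

Sione takes one-half of €840,000 = €420,000. The remaining €420,000 passes to the descendants.
The descendants' portion (€420,000) is divided into 4 shares of €105,000: Leilani takes €105,000; Yara's €105,000 share passes to Yara's issue; Callum's €105,000 share passes to Callum's issue; Vidar's €105,000 share passes to Vidar's issue.
Yara's share (€105,000) is divided into 3 shares of €35,000: Bertrand, Elio, and Odalys each take €35,000.
Callum's share (€105,000) passes entirely to Quentin.
Vidar's share (€105,000) is divided into 3 shares of €35,000: Jakob, Gemma, and Hanna each take €35,000.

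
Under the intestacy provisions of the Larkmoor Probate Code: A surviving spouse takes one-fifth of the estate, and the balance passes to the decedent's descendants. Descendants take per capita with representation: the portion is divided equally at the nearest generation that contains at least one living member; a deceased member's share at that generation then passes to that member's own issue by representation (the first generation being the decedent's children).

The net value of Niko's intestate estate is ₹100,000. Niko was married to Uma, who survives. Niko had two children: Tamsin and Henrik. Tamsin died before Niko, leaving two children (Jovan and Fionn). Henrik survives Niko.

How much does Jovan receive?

Uma takes one-fifth of ₹100,000 = ₹20,000. The remaining ₹80,000 passes to the descendants.
The descendants' portion (₹80,000) is divided into 2 shares of ₹40,000: Henrik takes ₹40,000; Tamsin's ₹40,000 share passes to Tamsin's issue.
Tamsin's share (₹40,000) is divided into 2 shares of ₹20,000: Jovan and Fionn each take ₹20,000.

Jovan receives ₹20,000.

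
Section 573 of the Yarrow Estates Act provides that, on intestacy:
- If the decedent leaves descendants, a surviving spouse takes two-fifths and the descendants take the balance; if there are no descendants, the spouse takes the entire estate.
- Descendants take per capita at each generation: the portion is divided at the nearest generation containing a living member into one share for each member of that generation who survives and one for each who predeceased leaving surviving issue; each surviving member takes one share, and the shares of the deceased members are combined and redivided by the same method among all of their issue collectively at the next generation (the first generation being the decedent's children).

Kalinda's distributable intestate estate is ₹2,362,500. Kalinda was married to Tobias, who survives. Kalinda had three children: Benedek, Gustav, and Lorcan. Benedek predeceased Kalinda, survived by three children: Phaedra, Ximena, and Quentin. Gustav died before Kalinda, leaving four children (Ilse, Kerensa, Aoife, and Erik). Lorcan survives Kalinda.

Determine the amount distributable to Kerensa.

Kerensa receives ₹135,000.

Tobias takes two-fifths of ₹2,362,500 = ₹945,000. The remaining ₹1,417,500 passes to the descendants.
The descendants' portion (₹1,417,500) is divided at the children's generation into 3 shares of ₹472,500. Lorcan takes ₹472,500. The 2 shares of the deceased (Benedek and Gustav) are combined into a pool of ₹945,000.
That pool (₹945,000) is divided at the grandchildren's generation equally among Phaedra, Ximena, Quentin, Ilse, Kerensa, Aoife, and Erik: ₹135,000 each.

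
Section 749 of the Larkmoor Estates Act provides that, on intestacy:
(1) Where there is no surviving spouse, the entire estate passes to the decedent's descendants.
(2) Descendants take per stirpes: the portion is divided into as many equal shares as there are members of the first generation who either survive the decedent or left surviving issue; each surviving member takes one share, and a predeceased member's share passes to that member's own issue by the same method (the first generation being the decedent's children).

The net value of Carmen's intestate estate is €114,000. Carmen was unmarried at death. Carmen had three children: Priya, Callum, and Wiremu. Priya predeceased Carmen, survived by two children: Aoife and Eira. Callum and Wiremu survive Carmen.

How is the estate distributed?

The entire €114,000 passes to the descendants.
That amount (€114,000) is divided into 3 shares of €38,000: Callum and Wiremu each take €38,000; Priya's €38,000 share passes to Priya's issue.
Priya's share (€38,000) is divided into 2 shares of €19,000: Aoife and Eira each take €19,000.

Aoife: €19,000; Eira: €19,000; Callum: €38,000; Wiremu: €38,000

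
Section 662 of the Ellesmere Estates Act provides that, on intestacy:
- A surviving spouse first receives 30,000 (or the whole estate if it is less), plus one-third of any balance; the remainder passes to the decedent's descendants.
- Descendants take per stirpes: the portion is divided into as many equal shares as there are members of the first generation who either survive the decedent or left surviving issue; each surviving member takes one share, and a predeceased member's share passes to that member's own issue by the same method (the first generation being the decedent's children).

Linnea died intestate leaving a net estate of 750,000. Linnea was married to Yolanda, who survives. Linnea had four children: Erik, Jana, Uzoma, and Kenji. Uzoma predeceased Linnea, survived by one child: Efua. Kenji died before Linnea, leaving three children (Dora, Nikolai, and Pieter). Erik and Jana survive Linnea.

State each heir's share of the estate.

Yolanda first takes 30,000, leaving a balance of 720,000. Yolanda then takes one-third of the balance (240,000), for a total of 270,000. The remaining 480,000 passes to the descendants.
The descendants' portion (480,000) is divided into 4 shares of 120,000: Erik and Jana each take 120,000; Uzoma's 120,000 share passes to Uzoma's issue; Kenji's 120,000 share passes to Kenji's issue.
Uzoma's share (120,000) passes entirely to Efua.
Kenji's share (120,000) is divided into 3 shares of 40,000: Dora, Nikolai, and Pieter each take 40,000.

Yolanda: 270,000; Erik: 120,000; Jana: 120,000; Efua: 120,000; Dora: 40,000; Nikolai: 40,000; Pieter: 40,000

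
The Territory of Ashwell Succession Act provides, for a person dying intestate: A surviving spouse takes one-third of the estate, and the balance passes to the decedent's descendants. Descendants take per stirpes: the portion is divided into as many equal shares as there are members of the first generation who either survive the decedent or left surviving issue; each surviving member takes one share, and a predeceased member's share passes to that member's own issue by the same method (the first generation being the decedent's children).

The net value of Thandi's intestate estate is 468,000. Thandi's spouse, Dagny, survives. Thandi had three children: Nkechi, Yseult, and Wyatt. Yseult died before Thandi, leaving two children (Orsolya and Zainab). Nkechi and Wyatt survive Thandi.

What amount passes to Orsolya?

Dagny takes one-third of 468,000 = 156,000. The remaining 312,000 passes to the descendants.
The descendants' portion (312,000) is divided into 3 shares of 104,000: Nkechi and Wyatt each take 104,000; Yseult's 104,000 share passes to Yseult's issue.
Yseult's share (104,000) is divided into 2 shares of 52,000: Orsolya and Zainab each take 52,000.

Orsolya receives 52,000.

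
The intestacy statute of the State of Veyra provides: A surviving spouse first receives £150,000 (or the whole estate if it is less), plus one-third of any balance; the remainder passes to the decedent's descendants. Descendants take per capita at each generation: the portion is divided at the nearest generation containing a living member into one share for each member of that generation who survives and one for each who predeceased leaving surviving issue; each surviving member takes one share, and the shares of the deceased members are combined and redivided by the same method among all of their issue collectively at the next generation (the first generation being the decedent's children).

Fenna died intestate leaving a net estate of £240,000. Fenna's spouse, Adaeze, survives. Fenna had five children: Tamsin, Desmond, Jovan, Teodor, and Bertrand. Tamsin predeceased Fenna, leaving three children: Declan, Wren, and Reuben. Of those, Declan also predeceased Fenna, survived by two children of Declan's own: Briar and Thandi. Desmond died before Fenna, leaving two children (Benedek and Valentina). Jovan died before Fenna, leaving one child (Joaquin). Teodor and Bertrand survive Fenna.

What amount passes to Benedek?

Adaeze first takes £150,000, leaving a balance of £90,000. Adaeze then takes one-third of the balance (£30,000), for a total of £180,000. The remaining £60,000 passes to the descendants.
The descendants' portion (£60,000) is divided at the children's generation into 5 shares of £12,000. Teodor and Bertrand each take £12,000. The 3 shares of the deceased (Tamsin, Desmond, and Jovan) are combined into a pool of £36,000.
That pool (£36,000) is divided at the grandchildren's generation into 6 shares of £6,000. Wren, Reuben, Benedek, Valentina, and Joaquin each take £6,000. The remaining share for the deceased Declan (£6,000) is carried to the next generation.
That pool (£6,000) is divided at the great-grandchildren's generation equally among Briar and Thandi: £3,000 each.

Benedek receives £6,000.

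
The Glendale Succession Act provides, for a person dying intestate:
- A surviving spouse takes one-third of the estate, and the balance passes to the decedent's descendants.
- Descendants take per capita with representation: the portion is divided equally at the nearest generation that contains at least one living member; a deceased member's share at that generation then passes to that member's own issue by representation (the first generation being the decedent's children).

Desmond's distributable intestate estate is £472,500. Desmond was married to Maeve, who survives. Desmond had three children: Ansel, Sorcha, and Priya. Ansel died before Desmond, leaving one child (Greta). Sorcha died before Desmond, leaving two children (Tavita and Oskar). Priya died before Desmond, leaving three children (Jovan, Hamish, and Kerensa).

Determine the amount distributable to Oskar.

Oskar receives £52,500.

Maeve takes one-third of £472,500 = £157,500. The remaining £315,000 passes to the descendants.
No child survives, so the initial division is made at the grandchildren's generation.
The descendants' portion (£315,000) is divided into 6 shares of £52,500: Greta, Tavita, Oskar, Jovan, Hamish, and Kerensa each take £52,500.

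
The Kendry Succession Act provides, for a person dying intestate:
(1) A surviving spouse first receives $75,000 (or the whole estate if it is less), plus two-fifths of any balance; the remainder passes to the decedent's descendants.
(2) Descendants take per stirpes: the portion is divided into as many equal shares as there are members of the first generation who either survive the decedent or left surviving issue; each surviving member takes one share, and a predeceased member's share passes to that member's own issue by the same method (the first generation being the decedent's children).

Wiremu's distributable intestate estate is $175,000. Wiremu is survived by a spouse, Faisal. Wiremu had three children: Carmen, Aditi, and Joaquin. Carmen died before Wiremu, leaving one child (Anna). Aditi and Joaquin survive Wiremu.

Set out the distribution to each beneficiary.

Faisal: $115,000; Anna: $20,000; Aditi: $20,000; Joaquin: $20,000

Faisal first takes $75,000, leaving a balance of $100,000. Faisal then takes two-fifths of the balance ($40,000), for a total of $115,000. The remaining $60,000 passes to the descendants.
The descendants' portion ($60,000) is divided into 3 shares of $20,000: Aditi and Joaquin each take $20,000; Carmen's $20,000 share passes to Carmen's issue.
Carmen's share ($20,000) passes entirely to Anna.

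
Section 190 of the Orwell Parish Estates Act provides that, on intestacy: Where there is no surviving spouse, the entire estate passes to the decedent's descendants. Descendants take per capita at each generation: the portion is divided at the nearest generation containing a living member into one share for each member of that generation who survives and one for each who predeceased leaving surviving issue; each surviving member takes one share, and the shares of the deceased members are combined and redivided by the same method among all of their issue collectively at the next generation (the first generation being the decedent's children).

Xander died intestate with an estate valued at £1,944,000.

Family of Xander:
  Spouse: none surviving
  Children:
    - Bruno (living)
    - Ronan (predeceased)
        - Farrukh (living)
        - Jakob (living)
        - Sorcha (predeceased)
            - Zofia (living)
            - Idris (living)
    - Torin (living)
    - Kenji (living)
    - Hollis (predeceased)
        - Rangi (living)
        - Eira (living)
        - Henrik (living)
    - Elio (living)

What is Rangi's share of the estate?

Rangi receives £108,000.

The entire £1,944,000 passes to the descendants.
That amount (£1,944,000) is divided at the children's generation into 6 shares of £324,000. Bruno, Torin, Kenji, and Elio each take £324,000. The 2 shares of the deceased (Ronan and Hollis) are combined into a pool of £648,000.
That pool (£648,000) is divided at the grandchildren's generation into 6 shares of £108,000. Farrukh, Jakob, Rangi, Eira, and Henrik each take £108,000. The remaining share for the deceased Sorcha (£108,000) is carried to the next generation.
That pool (£108,000) is divided at the great-grandchildren's generation equally among Zofia and Idris: £54,000 each.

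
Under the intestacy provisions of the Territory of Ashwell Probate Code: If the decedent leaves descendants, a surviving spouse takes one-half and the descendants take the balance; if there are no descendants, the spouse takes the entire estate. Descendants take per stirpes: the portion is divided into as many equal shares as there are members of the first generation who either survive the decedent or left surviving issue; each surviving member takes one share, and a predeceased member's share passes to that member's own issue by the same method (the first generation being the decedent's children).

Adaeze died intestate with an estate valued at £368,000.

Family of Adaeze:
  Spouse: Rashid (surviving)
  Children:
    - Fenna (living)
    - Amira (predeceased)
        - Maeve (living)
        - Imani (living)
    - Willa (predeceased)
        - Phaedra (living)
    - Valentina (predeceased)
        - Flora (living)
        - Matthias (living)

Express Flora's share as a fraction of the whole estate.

Flora receives 1/16 of the estate.

Rashid takes one-half of £368,000 = £184,000. The remaining £184,000 passes to the descendants.
The descendants' portion (£184,000) is divided into 4 shares of £46,000: Fenna takes £46,000; Amira's £46,000 share passes to Amira's issue; Willa's £46,000 share passes to Willa's issue; Valentina's £46,000 share passes to Valentina's issue.
Amira's share (£46,000) is divided into 2 shares of £23,000: Maeve and Imani each take £23,000.
Willa's share (£46,000) passes entirely to Phaedra.
Valentina's share (£46,000) is divided into 2 shares of £23,000: Flora and Matthias each take £23,000.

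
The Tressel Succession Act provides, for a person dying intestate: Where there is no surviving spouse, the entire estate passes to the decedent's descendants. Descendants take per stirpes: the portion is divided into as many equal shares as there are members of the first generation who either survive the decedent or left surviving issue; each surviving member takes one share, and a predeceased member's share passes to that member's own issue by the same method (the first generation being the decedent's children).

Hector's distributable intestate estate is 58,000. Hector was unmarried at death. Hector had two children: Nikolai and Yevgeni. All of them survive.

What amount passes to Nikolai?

The entire 58,000 passes to the descendants.
That amount (58,000) is divided into 2 shares of 29,000: Nikolai and Yevgeni each take 29,000.

Nikolai receives 29,000.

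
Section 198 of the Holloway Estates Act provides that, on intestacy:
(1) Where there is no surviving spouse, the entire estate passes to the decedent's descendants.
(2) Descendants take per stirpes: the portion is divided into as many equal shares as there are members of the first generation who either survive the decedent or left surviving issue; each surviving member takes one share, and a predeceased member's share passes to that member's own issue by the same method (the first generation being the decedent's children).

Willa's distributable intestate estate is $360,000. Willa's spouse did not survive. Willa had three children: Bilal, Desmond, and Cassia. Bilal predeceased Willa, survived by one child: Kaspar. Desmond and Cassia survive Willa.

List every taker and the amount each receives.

Kaspar: $120,000; Desmond: $120,000; Cassia: $120,000

The entire $360,000 passes to the descendants.
That amount ($360,000) is divided into 3 shares of $120,000: Desmond and Cassia each take $120,000; Bilal's $120,000 share passes to Bilal's issue.
Bilal's share ($120,000) passes entirely to Kaspar.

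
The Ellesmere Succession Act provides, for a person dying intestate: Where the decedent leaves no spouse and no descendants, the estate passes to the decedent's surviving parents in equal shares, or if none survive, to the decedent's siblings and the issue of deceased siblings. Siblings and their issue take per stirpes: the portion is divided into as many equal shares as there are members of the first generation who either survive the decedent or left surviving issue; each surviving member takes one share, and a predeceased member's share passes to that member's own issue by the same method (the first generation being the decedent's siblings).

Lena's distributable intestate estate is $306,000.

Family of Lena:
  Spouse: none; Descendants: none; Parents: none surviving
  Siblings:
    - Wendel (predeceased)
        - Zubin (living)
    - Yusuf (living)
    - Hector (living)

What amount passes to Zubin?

The entire $306,000 passes to the siblings and their issue.
That amount ($306,000) is divided into 3 shares of $102,000: Yusuf and Hector each take $102,000; Wendel's $102,000 share passes to Wendel's issue.
Wendel's share ($102,000) passes entirely to Zubin.

Zubin receives $102,000.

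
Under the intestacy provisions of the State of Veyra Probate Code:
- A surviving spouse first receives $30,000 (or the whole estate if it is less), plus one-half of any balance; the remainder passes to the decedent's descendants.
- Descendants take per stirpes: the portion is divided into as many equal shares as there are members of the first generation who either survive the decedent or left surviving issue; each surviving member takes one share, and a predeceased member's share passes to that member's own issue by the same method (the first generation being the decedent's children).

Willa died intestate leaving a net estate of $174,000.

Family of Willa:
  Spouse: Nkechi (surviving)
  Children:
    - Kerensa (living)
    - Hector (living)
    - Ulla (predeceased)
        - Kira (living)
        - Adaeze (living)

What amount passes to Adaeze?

Adaeze receives $12,000.

Nkechi first takes $30,000, leaving a balance of $144,000. Nkechi then takes one-half of the balance ($72,000), for a total of $102,000. The remaining $72,000 passes to the descendants.
The descendants' portion ($72,000) is divided into 3 shares of $24,000: Kerensa and Hector each take $24,000; Ulla's $24,000 share passes to Ulla's issue.
Ulla's share ($24,000) is divided into 2 shares of $12,000: Kira and Adaeze each take $12,000.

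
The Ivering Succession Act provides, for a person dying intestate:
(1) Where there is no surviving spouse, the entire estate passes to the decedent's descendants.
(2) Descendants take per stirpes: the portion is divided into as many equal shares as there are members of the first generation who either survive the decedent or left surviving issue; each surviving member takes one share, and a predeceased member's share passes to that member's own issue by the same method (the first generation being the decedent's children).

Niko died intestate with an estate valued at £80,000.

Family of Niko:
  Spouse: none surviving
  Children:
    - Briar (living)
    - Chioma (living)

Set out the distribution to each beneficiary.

Briar: £40,000; Chioma: £40,000

The entire £80,000 passes to the descendants.
That amount (£80,000) is divided into 2 shares of £40,000: Briar and Chioma each take £40,000.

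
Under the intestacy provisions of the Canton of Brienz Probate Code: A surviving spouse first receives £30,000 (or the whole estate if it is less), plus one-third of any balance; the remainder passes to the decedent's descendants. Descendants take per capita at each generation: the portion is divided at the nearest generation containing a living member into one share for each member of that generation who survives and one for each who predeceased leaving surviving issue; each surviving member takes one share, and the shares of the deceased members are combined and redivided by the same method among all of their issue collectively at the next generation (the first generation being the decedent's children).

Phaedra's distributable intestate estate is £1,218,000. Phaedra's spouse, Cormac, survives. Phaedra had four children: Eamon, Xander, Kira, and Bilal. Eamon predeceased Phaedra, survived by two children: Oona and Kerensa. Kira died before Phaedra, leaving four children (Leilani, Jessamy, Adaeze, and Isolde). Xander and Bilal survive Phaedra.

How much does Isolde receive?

Isolde receives £66,000.

Cormac first takes £30,000, leaving a balance of £1,188,000. Cormac then takes one-third of the balance (£396,000), for a total of £426,000. The remaining £792,000 passes to the descendants.
The descendants' portion (£792,000) is divided at the children's generation into 4 shares of £198,000. Xander and Bilal each take £198,000. The 2 shares of the deceased (Eamon and Kira) are combined into a pool of £396,000.
That pool (£396,000) is divided at the grandchildren's generation equally among Oona, Kerensa, Leilani, Jessamy, Adaeze, and Isolde: £66,000 each.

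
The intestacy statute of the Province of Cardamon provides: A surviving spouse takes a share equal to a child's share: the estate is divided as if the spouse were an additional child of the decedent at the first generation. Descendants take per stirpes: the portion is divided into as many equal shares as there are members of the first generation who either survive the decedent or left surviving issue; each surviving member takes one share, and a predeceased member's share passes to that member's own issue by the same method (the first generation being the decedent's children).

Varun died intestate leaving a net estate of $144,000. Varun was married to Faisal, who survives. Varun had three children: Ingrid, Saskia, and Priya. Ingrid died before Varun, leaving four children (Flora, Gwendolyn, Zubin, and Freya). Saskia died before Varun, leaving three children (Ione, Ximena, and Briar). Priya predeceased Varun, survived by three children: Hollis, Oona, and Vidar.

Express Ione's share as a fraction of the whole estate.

Ione receives 1/12 of the estate.

The spouse counts as an additional share at the children's level, so there are 4 primary shares of $36,000. Faisal takes one such share ($36,000).
The children's combined portion ($108,000) is divided into 3 shares of $36,000: Ingrid's $36,000 share passes to Ingrid's issue; Saskia's $36,000 share passes to Saskia's issue; Priya's $36,000 share passes to Priya's issue.
Ingrid's share ($36,000) is divided into 4 shares of $9,000: Flora, Gwendolyn, Zubin, and Freya each take $9,000.
Saskia's share ($36,000) is divided into 3 shares of $12,000: Ione, Ximena, and Briar each take $12,000.
Priya's share ($36,000) is divided into 3 shares of $12,000: Hollis, Oona, and Vidar each take $12,000.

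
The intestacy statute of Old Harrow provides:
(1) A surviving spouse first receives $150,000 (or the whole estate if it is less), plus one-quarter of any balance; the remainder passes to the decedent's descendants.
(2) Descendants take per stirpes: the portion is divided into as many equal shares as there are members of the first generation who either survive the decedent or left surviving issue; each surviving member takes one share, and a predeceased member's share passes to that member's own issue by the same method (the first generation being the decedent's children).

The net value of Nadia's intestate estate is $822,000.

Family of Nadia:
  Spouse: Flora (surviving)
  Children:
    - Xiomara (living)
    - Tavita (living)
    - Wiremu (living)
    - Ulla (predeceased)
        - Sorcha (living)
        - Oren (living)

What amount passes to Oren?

Oren receives $63,000.

Flora first takes $150,000, leaving a balance of $672,000. Flora then takes one-quarter of the balance ($168,000), for a total of $318,000. The remaining $504,000 passes to the descendants.
The descendants' portion ($504,000) is divided into 4 shares of $126,000: Xiomara, Tavita, and Wiremu each take $126,000; Ulla's $126,000 share passes to Ulla's issue.
Ulla's share ($126,000) is divided into 2 shares of $63,000: Sorcha and Oren each take $63,000.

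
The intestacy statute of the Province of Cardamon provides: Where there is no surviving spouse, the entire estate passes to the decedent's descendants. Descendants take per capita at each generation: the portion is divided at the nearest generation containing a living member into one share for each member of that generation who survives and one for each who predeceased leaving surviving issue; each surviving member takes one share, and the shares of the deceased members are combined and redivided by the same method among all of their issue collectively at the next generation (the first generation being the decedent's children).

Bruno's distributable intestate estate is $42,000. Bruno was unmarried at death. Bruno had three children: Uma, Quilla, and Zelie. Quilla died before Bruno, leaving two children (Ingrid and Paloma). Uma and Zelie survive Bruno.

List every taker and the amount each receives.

The entire $42,000 passes to the descendants.
That amount ($42,000) is divided at the children's generation into 3 shares of $14,000. Uma and Zelie each take $14,000. The remaining share for the deceased Quilla ($14,000) is carried to the next generation.
That pool ($14,000) is divided at the grandchildren's generation equally among Ingrid and Paloma: $7,000 each.

Uma: $14,000; Ingrid: $7,000; Paloma: $7,000; Zelie: $14,000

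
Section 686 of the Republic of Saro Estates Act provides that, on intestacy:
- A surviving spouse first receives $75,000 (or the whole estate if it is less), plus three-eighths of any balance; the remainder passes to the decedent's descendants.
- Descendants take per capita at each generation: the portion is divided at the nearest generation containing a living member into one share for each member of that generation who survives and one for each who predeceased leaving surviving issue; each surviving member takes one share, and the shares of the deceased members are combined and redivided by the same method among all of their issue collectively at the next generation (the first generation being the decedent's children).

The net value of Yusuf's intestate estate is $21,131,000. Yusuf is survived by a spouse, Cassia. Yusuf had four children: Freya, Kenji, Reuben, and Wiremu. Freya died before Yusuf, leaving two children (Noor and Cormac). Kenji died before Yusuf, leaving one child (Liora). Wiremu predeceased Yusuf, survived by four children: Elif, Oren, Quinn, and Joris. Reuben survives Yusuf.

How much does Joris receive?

Cassia first takes $75,000, leaving a balance of $21,056,000. Cassia then takes three-eighths of the balance ($7,896,000), for a total of $7,971,000. The remaining $13,160,000 passes to the descendants.
The descendants' portion ($13,160,000) is divided at the children's generation into 4 shares of $3,290,000. Reuben takes $3,290,000. The 3 shares of the deceased (Freya, Kenji, and Wiremu) are combined into a pool of $9,870,000.
That pool ($9,870,000) is divided at the grandchildren's generation equally among Noor, Cormac, Liora, Elif, Oren, Quinn, and Joris: $1,410,000 each.

Joris receives $1,410,000.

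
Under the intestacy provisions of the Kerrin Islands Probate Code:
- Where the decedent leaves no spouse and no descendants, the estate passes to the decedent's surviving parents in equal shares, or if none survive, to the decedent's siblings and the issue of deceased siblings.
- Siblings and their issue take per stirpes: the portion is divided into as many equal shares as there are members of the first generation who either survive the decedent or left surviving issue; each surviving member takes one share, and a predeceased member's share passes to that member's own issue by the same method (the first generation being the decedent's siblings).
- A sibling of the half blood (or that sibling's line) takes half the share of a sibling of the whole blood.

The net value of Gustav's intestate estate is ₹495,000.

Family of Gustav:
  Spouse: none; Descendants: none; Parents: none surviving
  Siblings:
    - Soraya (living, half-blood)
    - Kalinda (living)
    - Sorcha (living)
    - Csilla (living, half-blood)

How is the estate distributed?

The entire ₹495,000 passes to the siblings and their issue.
Counting each half-blood sibling's line as half a unit, there are 3 units in ₹495,000, so one unit is ₹165,000. Whole-blood lines (Kalinda and Sorcha) take ₹165,000 each; half-blood lines (Soraya and Csilla) take ₹82,500 each.

Soraya: ₹82,500; Kalinda: ₹165,000; Sorcha: ₹165,000; Csilla: ₹82,500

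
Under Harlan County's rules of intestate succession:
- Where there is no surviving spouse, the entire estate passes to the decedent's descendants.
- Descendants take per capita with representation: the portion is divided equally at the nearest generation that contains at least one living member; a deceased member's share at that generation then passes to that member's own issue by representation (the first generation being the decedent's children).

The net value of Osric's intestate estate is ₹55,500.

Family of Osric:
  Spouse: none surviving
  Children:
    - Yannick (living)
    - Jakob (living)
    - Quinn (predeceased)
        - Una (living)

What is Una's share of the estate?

The entire ₹55,500 passes to the descendants.
That amount (₹55,500) is divided into 3 shares of ₹18,500: Yannick and Jakob each take ₹18,500; Quinn's ₹18,500 share passes to Quinn's issue.
Quinn's share (₹18,500) passes entirely to Una.

Una receives ₹18,500.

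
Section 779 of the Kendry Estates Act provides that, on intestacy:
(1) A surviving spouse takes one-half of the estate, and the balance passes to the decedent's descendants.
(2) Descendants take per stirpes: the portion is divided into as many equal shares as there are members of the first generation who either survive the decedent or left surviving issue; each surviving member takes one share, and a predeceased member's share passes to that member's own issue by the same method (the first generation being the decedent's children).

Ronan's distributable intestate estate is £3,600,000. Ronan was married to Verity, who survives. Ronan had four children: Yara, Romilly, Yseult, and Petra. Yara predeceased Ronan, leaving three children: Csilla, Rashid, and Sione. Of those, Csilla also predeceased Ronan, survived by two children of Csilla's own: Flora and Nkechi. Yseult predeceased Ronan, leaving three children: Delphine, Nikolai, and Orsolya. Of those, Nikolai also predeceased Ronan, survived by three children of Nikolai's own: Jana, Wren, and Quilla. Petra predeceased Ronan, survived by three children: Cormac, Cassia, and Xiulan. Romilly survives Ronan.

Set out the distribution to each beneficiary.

Verity takes one-half of £3,600,000 = £1,800,000. The remaining £1,800,000 passes to the descendants.
The descendants' portion (£1,800,000) is divided into 4 shares of £450,000: Romilly takes £450,000; Yara's £450,000 share passes to Yara's issue; Yseult's £450,000 share passes to Yseult's issue; Petra's £450,000 share passes to Petra's issue.
Yara's share (£450,000) is divided into 3 shares of £150,000: Rashid and Sione each take £150,000; Csilla's £150,000 share passes to Csilla's issue.
Csilla's share (£150,000) is divided into 2 shares of £75,000: Flora and Nkechi each take £75,000.
Yseult's share (£450,000) is divided into 3 shares of £150,000: Delphine and Orsolya each take £150,000; Nikolai's £150,000 share passes to Nikolai's issue.
Nikolai's share (£150,000) is divided into 3 shares of £50,000: Jana, Wren, and Quilla each take £50,000.
Petra's share (£450,000) is divided into 3 shares of £150,000: Cormac, Cassia, and Xiulan each take £150,000.

Verity: £1,800,000; Flora: £75,000; Nkechi: £75,000; Rashid: £150,000; Sione: £150,000; Romilly: £450,000; Delphine: £150,000; Jana: £50,000; Wren: £50,000; Quilla: £50,000; Orsolya: £150,000; Cormac: £150,000; Cassia: £150,000; Xiulan: £150,000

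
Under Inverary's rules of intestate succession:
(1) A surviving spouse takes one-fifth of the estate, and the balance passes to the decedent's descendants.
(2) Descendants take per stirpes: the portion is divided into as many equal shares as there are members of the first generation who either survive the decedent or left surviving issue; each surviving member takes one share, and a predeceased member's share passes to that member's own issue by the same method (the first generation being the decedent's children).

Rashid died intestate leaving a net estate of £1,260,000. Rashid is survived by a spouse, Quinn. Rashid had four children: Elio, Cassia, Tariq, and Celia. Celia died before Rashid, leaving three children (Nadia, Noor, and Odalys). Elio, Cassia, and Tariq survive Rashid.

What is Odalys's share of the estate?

Odalys receives £84,000.

Quinn takes one-fifth of £1,260,000 = £252,000. The remaining £1,008,000 passes to the descendants.
The descendants' portion (£1,008,000) is divided into 4 shares of £252,000: Elio, Cassia, and Tariq each take £252,000; Celia's £252,000 share passes to Celia's issue.
Celia's share (£252,000) is divided into 3 shares of £84,000: Nadia, Noor, and Odalys each take £84,000.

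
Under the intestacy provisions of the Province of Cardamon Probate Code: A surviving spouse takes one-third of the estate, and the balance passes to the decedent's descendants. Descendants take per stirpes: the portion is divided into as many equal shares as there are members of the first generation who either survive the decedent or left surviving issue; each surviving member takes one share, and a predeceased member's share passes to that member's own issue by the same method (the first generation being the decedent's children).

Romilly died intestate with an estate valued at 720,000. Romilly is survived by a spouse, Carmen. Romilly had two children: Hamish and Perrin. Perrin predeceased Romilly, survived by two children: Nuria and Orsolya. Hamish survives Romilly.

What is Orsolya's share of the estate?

Orsolya receives 120,000.

Carmen takes one-third of 720,000 = 240,000. The remaining 480,000 passes to the descendants.
The descendants' portion (480,000) is divided into 2 shares of 240,000: Hamish takes 240,000; Perrin's 240,000 share passes to Perrin's issue.
Perrin's share (240,000) is divided into 2 shares of 120,000: Nuria and Orsolya each take 120,000.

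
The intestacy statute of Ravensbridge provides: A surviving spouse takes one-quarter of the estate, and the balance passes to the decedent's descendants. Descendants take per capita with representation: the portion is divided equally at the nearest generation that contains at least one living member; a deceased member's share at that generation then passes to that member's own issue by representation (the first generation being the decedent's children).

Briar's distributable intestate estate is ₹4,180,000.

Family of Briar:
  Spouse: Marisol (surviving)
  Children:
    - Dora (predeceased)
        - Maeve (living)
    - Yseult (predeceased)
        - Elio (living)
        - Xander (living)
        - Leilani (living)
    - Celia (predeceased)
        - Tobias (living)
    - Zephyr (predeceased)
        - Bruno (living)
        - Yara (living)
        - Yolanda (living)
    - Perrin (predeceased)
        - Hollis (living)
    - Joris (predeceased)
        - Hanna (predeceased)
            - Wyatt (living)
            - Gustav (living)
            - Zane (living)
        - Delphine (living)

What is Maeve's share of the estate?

Marisol takes one-quarter of ₹4,180,000 = ₹1,045,000. The remaining ₹3,135,000 passes to the descendants.
No child survives, so the initial division is made at the grandchildren's generation.
The descendants' portion (₹3,135,000) is divided into 11 shares of ₹285,000: Maeve, Elio, Xander, Leilani, Tobias, Bruno, Yara, Yolanda, Hollis, and Delphine each take ₹285,000; Hanna's ₹285,000 share passes to Hanna's issue.
Hanna's share (₹285,000) is divided into 3 shares of ₹95,000: Wyatt, Gustav, and Zane each take ₹95,000.

Maeve receives ₹285,000.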